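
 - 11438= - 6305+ - 5133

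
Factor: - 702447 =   -  3^1*234149^1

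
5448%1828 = 1792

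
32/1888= 1/59=0.02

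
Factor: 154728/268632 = 307/533=   13^(-1)*41^( - 1 ) * 307^1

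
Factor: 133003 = 13^2 * 787^1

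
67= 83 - 16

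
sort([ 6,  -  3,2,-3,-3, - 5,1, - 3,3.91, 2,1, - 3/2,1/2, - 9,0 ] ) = [ - 9, - 5,-3,-3 ,-3,-3 ,-3/2,0,1/2, 1, 1 , 2 , 2,3.91,6 ] 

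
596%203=190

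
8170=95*86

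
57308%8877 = 4046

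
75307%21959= 9430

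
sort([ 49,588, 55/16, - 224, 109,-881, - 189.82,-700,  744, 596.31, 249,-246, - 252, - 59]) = [- 881, - 700, - 252 , - 246, - 224 ,-189.82, - 59, 55/16, 49 , 109,  249, 588, 596.31,744]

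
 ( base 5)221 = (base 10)61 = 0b111101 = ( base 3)2021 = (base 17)3a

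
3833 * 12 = 45996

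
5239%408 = 343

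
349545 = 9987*35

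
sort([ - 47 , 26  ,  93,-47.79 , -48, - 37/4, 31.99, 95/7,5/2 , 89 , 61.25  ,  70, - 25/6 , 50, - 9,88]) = [ - 48 ,  -  47.79 , - 47,-37/4,  -  9, - 25/6,5/2 , 95/7, 26 , 31.99,50,61.25 , 70,88, 89 , 93 ]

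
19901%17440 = 2461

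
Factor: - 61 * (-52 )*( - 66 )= -209352 = - 2^3*3^1 *11^1*13^1*61^1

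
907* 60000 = 54420000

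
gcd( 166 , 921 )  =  1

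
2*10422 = 20844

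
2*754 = 1508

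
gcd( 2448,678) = 6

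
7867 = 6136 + 1731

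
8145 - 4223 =3922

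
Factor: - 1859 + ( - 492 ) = - 2351=-2351^1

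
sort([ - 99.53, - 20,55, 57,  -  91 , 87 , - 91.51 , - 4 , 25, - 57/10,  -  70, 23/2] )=[ - 99.53, - 91.51, - 91, - 70,-20 , - 57/10, - 4,23/2, 25, 55,57,  87 ] 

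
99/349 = 99/349 = 0.28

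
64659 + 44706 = 109365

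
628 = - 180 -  -808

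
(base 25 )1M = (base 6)115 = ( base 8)57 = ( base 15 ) 32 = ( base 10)47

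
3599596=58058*62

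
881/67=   881/67 = 13.15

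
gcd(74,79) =1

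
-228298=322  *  ( - 709) 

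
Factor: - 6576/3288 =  - 2^1 = - 2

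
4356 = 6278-1922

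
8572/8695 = 8572/8695 = 0.99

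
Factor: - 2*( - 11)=22 = 2^1*11^1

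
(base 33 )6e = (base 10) 212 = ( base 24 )8k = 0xd4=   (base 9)255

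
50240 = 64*785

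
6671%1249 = 426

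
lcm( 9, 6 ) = 18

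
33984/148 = 229+ 23/37 = 229.62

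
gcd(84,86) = 2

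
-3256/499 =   -  7+237/499 = - 6.53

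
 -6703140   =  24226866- 30930006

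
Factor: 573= 3^1 * 191^1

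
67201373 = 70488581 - 3287208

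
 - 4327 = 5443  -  9770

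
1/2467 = 1/2467 = 0.00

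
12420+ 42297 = 54717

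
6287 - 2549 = 3738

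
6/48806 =3/24403=0.00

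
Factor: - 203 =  - 7^1*29^1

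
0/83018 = 0 = 0.00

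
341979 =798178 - 456199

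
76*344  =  26144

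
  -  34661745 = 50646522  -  85308267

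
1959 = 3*653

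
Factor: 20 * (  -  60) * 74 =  - 88800 =- 2^5*3^1*5^2*37^1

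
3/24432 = 1/8144 = 0.00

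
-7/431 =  - 1 + 424/431 = - 0.02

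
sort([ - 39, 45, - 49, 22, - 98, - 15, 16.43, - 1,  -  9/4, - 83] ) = [-98,-83, - 49, - 39, - 15,- 9/4, - 1,16.43  ,  22,45] 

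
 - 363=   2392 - 2755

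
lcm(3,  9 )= 9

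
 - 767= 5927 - 6694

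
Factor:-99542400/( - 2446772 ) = 2^5 *3^1*5^2*10369^1*611693^(  -  1 ) = 24885600/611693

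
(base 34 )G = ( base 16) 10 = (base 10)16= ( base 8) 20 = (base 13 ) 13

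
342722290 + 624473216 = 967195506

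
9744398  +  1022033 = 10766431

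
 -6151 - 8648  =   - 14799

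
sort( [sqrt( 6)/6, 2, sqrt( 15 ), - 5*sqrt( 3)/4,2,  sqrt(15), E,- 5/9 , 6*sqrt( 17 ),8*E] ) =[-5*sqrt(3)/4,-5/9,sqrt ( 6 )/6, 2,2 , E, sqrt(15), sqrt( 15),8 * E,  6*sqrt( 17)] 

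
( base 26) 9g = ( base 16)fa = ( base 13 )163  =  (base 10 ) 250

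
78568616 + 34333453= 112902069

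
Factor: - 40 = -2^3*5^1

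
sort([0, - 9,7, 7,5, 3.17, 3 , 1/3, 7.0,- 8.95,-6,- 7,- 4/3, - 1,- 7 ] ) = [ - 9,- 8.95,-7, - 7, - 6,-4/3, - 1,0,1/3, 3, 3.17, 5,  7, 7, 7.0]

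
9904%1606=268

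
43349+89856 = 133205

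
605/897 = 605/897= 0.67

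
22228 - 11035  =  11193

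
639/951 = 213/317 = 0.67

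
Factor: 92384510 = 2^1*5^1*911^1*10141^1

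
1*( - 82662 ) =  - 82662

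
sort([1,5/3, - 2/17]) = [  -  2/17 , 1, 5/3 ]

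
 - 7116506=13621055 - 20737561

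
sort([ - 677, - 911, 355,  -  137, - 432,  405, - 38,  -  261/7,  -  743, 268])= [- 911, - 743 , - 677,-432,- 137, - 38,  -  261/7, 268, 355, 405] 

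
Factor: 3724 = 2^2 * 7^2*19^1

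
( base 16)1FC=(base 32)FS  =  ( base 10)508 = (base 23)M2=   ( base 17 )1CF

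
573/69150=191/23050 = 0.01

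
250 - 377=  - 127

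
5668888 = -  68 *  (- 83366)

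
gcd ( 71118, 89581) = 1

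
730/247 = 2 + 236/247 = 2.96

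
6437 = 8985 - 2548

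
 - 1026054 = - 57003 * 18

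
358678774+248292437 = 606971211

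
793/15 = 793/15 = 52.87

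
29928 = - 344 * ( - 87) 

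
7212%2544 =2124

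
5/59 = 5/59 = 0.08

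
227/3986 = 227/3986 =0.06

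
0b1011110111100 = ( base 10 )6076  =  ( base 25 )9I1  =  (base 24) AD4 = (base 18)10da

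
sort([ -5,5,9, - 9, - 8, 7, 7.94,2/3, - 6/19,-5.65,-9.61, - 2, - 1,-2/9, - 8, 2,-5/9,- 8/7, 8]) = [ - 9.61, - 9, - 8 , - 8, - 5.65, - 5, - 2 , - 8/7, - 1, - 5/9, - 6/19 , - 2/9,2/3, 2, 5 , 7, 7.94, 8,  9]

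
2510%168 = 158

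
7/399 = 1/57=0.02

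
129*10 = 1290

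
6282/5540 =1  +  371/2770 = 1.13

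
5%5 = 0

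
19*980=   18620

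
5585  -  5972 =  -  387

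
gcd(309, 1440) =3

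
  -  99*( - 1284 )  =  127116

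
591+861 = 1452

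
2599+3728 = 6327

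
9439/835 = 9439/835 = 11.30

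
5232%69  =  57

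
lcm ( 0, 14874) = 0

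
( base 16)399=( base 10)921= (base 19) 2A9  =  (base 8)1631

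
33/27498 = 11/9166=0.00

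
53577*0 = 0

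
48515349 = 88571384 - 40056035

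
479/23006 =479/23006 = 0.02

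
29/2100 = 29/2100 = 0.01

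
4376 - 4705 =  - 329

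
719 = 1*719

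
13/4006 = 13/4006 = 0.00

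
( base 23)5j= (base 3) 11222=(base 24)5e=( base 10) 134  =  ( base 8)206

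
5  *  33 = 165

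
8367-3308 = 5059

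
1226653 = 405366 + 821287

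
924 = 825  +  99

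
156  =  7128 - 6972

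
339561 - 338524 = 1037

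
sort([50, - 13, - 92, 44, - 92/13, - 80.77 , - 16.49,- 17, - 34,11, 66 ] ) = [ - 92 , - 80.77, - 34, - 17, - 16.49, -13, - 92/13, 11, 44,50,66 ]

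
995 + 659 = 1654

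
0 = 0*9391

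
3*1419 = 4257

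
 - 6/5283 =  - 2/1761 = - 0.00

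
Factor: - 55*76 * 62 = -259160 = -2^3* 5^1 * 11^1 * 19^1*31^1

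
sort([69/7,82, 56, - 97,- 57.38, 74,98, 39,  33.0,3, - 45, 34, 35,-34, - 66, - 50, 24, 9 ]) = [ - 97, - 66,-57.38, - 50, - 45, - 34, 3,  9,69/7,24,33.0, 34,35, 39, 56,74 , 82,98]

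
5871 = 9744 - 3873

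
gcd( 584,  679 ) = 1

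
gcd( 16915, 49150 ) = 5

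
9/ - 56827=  - 1+56818/56827 =- 0.00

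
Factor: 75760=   2^4 * 5^1 * 947^1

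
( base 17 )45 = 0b1001001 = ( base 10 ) 73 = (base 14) 53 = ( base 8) 111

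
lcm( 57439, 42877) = 3044267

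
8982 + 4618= 13600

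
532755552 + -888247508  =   - 355491956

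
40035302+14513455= 54548757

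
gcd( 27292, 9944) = 4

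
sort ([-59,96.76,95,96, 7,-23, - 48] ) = [ - 59, - 48, - 23,7,95,  96,96.76]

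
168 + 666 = 834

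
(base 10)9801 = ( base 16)2649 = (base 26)ECP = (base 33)900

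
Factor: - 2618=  - 2^1*7^1 * 11^1*17^1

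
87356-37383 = 49973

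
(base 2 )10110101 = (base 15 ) c1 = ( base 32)5l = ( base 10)181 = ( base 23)7k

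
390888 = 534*732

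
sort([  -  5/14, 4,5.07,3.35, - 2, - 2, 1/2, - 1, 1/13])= [ - 2, - 2,-1, - 5/14,1/13, 1/2,3.35, 4,5.07]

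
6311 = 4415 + 1896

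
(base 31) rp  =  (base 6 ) 3554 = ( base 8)1536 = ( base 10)862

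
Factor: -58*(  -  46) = 2668 = 2^2*23^1 * 29^1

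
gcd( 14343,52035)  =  3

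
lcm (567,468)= 29484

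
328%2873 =328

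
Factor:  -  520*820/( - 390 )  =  2^4*3^( - 1)*5^1*  41^1 = 3280/3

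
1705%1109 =596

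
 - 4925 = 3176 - 8101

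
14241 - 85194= - 70953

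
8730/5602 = 4365/2801 = 1.56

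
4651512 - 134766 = 4516746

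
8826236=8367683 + 458553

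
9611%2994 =629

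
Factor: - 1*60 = - 60=-2^2*3^1*5^1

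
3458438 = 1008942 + 2449496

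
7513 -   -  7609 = 15122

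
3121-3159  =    -  38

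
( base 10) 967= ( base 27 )18M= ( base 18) 2hd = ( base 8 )1707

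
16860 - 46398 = - 29538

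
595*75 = 44625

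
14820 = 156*95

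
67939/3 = 67939/3 = 22646.33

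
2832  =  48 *59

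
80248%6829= 5129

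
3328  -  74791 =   -  71463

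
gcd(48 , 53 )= 1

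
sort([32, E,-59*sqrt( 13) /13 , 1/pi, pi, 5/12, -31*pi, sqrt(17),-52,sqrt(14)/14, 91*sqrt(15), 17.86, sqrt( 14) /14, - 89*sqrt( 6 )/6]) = [ - 31*pi,-52, - 89*sqrt (6 )/6, - 59*sqrt (13)/13,sqrt( 14)/14, sqrt( 14 ) /14,1/pi, 5/12,E, pi,sqrt(17), 17.86, 32, 91 * sqrt ( 15) ] 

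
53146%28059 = 25087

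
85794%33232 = 19330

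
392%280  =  112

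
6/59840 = 3/29920= 0.00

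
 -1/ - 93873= 1/93873 = 0.00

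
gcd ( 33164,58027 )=1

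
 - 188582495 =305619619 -494202114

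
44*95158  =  4186952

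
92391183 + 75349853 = 167741036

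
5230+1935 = 7165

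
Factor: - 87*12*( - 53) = 2^2*3^2*29^1*53^1  =  55332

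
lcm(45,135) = 135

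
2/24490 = 1/12245 = 0.00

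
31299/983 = 31299/983  =  31.84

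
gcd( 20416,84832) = 352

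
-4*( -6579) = 26316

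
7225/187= 38 + 7/11 = 38.64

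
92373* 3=277119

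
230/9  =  230/9 = 25.56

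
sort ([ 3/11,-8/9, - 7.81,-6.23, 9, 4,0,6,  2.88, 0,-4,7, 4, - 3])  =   [ - 7.81,-6.23, - 4,  -  3,-8/9 , 0,0,3/11,2.88,  4, 4, 6, 7, 9 ]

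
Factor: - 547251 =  - 3^1*182417^1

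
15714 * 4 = 62856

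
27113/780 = 34 + 593/780 = 34.76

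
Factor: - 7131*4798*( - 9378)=320863937364 = 2^2*3^3 * 521^1*2377^1*2399^1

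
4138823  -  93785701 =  -89646878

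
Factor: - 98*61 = -2^1*7^2*61^1 = -  5978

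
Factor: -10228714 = -2^1*5114357^1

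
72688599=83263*873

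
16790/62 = 8395/31 = 270.81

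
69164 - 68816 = 348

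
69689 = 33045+36644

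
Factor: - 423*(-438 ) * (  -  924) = -171193176 = - 2^3 *3^4*7^1 * 11^1*47^1*73^1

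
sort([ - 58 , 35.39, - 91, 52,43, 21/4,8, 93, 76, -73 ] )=[ - 91, - 73,  -  58, 21/4,8, 35.39,43, 52, 76 , 93]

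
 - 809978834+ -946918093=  - 1756896927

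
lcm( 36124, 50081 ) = 2203564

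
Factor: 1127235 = 3^1*5^1*75149^1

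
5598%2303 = 992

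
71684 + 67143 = 138827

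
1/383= 1/383=0.00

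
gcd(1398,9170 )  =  2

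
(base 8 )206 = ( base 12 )B2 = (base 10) 134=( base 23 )5j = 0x86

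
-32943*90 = -2964870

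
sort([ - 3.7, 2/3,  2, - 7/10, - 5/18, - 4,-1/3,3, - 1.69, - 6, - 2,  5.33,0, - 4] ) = [ - 6, - 4,-4,-3.7, - 2, - 1.69, - 7/10, - 1/3, - 5/18 , 0,2/3,2, 3,5.33 ]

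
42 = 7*6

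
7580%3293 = 994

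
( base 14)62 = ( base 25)3b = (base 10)86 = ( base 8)126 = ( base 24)3e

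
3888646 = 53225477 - 49336831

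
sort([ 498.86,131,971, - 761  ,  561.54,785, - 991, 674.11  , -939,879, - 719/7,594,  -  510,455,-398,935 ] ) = [ - 991, - 939, - 761, - 510, - 398, - 719/7,131,455,498.86, 561.54,594, 674.11,  785 , 879,935,971]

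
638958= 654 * 977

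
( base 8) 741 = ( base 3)122211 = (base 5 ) 3411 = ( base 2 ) 111100001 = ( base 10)481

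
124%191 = 124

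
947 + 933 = 1880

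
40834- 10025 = 30809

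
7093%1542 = 925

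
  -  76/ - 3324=19/831 = 0.02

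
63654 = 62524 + 1130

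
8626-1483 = 7143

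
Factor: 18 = 2^1*3^2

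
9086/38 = 239+ 2/19= 239.11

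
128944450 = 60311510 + 68632940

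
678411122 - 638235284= 40175838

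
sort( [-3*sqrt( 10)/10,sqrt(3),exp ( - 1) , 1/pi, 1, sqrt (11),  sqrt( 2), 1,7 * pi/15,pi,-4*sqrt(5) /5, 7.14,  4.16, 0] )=[ - 4*sqrt(5)/5, - 3*sqrt(10 )/10,0,1/pi,exp(-1), 1,  1, sqrt(2), 7*pi/15, sqrt(3 ), pi,sqrt(11 ),4.16, 7.14] 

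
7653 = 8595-942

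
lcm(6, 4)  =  12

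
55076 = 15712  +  39364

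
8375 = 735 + 7640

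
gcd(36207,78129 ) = 9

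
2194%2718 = 2194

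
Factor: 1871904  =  2^5*3^1*17^1 * 31^1*37^1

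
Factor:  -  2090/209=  - 2^1 * 5^1= - 10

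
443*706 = 312758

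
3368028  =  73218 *46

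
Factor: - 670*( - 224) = 2^6*5^1*7^1*67^1= 150080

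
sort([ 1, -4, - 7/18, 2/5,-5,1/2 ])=[ - 5,  -  4 , - 7/18,2/5, 1/2,  1] 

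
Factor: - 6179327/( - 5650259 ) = 7^1*11^1*1151^( - 1)*4909^( - 1)*80251^1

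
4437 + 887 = 5324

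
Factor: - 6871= -6871^1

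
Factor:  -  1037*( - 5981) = 6202297 = 17^1*61^1*5981^1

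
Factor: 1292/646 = 2=2^1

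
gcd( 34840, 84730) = 10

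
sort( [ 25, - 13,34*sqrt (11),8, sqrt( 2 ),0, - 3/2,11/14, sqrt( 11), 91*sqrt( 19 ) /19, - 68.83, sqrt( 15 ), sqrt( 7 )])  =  [  -  68.83,- 13, - 3/2,0, 11/14, sqrt( 2 ), sqrt( 7 ), sqrt(11 ), sqrt( 15),8,91*sqrt( 19 ) /19, 25, 34*sqrt( 11 )]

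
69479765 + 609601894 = 679081659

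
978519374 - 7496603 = 971022771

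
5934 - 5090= 844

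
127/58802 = 127/58802 = 0.00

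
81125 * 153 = 12412125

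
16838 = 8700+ 8138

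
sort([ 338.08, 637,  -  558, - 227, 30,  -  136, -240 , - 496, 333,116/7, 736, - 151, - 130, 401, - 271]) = [ - 558, - 496, -271, - 240,-227,-151,-136, - 130,116/7, 30,333, 338.08,401,637,736 ] 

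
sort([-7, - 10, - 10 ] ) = [-10, - 10, - 7 ] 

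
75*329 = 24675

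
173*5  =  865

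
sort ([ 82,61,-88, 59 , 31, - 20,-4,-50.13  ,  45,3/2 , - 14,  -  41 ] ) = [ - 88,  -  50.13,- 41, - 20,-14, -4,  3/2,31 , 45,59,61, 82]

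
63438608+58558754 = 121997362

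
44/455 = 44/455=0.10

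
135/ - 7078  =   - 1 + 6943/7078 = - 0.02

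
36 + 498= 534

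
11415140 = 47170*242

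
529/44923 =529/44923 = 0.01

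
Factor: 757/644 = 2^( - 2)*7^( - 1 )*23^( - 1)*757^1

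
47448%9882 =7920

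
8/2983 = 8/2983 =0.00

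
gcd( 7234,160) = 2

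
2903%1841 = 1062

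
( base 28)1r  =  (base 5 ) 210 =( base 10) 55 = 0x37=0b110111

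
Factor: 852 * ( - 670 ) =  - 2^3*3^1*5^1*67^1 * 71^1 = - 570840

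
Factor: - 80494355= - 5^1*19^1*847309^1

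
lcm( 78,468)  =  468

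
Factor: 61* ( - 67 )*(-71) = 290177 = 61^1 * 67^1*71^1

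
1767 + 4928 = 6695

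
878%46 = 4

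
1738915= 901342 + 837573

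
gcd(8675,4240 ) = 5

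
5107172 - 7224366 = -2117194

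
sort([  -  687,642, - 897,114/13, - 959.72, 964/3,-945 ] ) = [-959.72, - 945, - 897,-687,114/13,964/3,642]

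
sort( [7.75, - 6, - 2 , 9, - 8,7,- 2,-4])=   [ - 8, - 6, - 4, - 2, - 2, 7,7.75,9]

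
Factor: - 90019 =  - 90019^1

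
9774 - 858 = 8916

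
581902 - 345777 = 236125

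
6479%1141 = 774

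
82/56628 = 41/28314  =  0.00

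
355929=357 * 997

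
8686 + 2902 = 11588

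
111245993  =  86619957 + 24626036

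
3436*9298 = 31947928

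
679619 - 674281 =5338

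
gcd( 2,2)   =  2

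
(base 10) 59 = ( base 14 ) 43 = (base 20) 2j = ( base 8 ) 73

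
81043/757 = 81043/757  =  107.06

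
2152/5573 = 2152/5573 = 0.39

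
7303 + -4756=2547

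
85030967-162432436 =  - 77401469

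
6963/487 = 6963/487 = 14.30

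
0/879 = 0 = 0.00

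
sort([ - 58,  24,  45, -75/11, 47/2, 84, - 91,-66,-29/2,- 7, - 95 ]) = [-95, - 91, - 66, - 58,-29/2,-7,-75/11, 47/2, 24 , 45, 84]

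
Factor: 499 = 499^1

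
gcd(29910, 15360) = 30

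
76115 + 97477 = 173592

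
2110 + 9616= 11726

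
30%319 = 30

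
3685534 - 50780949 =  - 47095415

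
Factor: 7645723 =89^1*271^1*317^1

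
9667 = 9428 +239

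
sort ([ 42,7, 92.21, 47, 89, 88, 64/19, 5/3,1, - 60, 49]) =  [ - 60, 1, 5/3, 64/19,7, 42, 47,49, 88,  89, 92.21 ] 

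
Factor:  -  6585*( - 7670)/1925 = 2020278/77 = 2^1*3^1*7^( - 1 ) * 11^ ( - 1)*13^1*59^1  *  439^1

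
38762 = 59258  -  20496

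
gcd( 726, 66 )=66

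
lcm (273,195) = 1365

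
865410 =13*66570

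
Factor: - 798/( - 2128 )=3/8 = 2^( - 3 ) * 3^1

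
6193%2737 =719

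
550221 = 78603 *7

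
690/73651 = 690/73651 = 0.01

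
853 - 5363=  -  4510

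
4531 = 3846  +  685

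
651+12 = 663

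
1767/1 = 1767  =  1767.00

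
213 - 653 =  -440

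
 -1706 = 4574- 6280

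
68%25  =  18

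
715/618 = 1 + 97/618 = 1.16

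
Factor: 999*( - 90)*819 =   -  2^1 * 3^7  *5^1*7^1*13^1 * 37^1=- 73636290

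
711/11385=79/1265 = 0.06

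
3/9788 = 3/9788 = 0.00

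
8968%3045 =2878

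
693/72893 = 693/72893 = 0.01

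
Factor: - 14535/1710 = - 2^( - 1)*17^1 = - 17/2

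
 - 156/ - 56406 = 26/9401 = 0.00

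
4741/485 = 4741/485 = 9.78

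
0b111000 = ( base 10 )56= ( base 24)28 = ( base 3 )2002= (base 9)62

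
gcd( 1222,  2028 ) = 26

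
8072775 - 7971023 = 101752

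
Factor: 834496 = 2^6*13^1 * 17^1*59^1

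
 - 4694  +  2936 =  - 1758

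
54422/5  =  54422/5 = 10884.40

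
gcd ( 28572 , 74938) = 2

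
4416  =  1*4416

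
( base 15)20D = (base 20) 133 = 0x1CF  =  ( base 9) 564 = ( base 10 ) 463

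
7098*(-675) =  - 4791150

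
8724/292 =29 + 64/73 = 29.88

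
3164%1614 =1550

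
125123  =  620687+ - 495564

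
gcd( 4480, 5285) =35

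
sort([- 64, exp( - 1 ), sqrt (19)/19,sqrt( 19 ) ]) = [  -  64,sqrt( 19 ) /19,  exp(-1), sqrt(19 )]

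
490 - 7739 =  - 7249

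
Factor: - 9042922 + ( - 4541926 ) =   -  13584848 = - 2^4*19^1 * 44687^1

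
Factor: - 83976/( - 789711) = 2^3*13^( - 1) * 3499^1*20249^( - 1)=27992/263237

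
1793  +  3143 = 4936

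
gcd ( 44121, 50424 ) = 6303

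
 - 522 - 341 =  - 863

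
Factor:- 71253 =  - 3^3 * 7^1*13^1 * 29^1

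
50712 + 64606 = 115318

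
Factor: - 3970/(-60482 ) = 5^1*397^1*30241^( - 1) = 1985/30241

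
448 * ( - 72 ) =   -  32256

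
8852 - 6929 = 1923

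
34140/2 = 17070 = 17070.00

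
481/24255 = 481/24255= 0.02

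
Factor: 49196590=2^1*5^1 * 83^1  *  59273^1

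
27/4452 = 9/1484 = 0.01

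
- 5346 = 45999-51345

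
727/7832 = 727/7832 = 0.09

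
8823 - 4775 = 4048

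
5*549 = 2745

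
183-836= -653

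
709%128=69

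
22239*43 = 956277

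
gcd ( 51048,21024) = 72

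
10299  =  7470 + 2829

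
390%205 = 185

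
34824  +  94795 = 129619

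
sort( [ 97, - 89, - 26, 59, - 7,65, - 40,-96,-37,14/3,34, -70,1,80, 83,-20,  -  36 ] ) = [ - 96,-89,-70,  -  40,- 37, - 36,-26 , - 20,-7 , 1,  14/3, 34,59, 65, 80, 83,97 ]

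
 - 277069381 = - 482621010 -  - 205551629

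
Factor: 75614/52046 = 77/53 = 7^1*11^1*53^ ( - 1) 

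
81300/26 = 3126 +12/13 = 3126.92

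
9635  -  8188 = 1447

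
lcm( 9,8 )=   72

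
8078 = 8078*1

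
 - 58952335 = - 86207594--27255259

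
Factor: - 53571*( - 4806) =2^1*3^4 * 7^1*89^1*2551^1 = 257462226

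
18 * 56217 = 1011906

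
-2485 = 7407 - 9892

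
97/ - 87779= - 1+87682/87779  =  - 0.00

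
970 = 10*97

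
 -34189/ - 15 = 2279 + 4/15 = 2279.27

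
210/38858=105/19429=   0.01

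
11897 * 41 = 487777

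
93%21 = 9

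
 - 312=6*( - 52 ) 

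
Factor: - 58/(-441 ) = 2^1*3^(-2)*7^(  -  2)*29^1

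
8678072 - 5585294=3092778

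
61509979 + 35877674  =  97387653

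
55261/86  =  642 + 49/86=642.57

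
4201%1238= 487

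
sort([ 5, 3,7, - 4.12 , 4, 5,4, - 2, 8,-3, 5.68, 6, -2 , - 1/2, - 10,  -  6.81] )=[ - 10, - 6.81 , - 4.12, - 3, - 2 , - 2, - 1/2, 3, 4, 4,5,5, 5.68,6, 7, 8]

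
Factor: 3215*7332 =2^2*3^1 *5^1 * 13^1*47^1*643^1 = 23572380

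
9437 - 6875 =2562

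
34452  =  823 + 33629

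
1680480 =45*37344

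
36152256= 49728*727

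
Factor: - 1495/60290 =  - 2^( - 1)*13^1*23^1 *6029^( - 1) = - 299/12058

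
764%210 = 134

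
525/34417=525/34417 =0.02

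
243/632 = 243/632 = 0.38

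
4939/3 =1646+1/3 = 1646.33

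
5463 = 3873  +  1590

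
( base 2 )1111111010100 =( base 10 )8148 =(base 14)2d80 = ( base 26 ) C1A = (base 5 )230043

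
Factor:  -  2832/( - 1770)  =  8/5 =2^3 * 5^( -1 ) 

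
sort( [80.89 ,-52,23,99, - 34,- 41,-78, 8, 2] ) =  [-78, - 52 ,-41, - 34,2, 8, 23, 80.89,99 ] 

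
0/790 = 0 = 0.00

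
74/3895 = 74/3895= 0.02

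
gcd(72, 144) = 72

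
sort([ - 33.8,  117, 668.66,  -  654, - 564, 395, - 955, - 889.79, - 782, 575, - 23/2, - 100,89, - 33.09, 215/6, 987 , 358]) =[ - 955, - 889.79, - 782, - 654,  -  564,- 100,- 33.8, - 33.09,-23/2, 215/6, 89 , 117, 358,  395,  575 , 668.66 , 987]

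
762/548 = 381/274 = 1.39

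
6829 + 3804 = 10633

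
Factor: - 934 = - 2^1*467^1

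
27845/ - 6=  -  4641 + 1/6= -  4640.83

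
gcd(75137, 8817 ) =1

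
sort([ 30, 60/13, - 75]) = [ - 75, 60/13,30 ]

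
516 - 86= 430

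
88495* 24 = 2123880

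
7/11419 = 7/11419 = 0.00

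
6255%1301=1051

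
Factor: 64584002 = 2^1 * 7^1 *19^1*242797^1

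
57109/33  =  1730 + 19/33= 1730.58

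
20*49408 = 988160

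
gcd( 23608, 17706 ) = 5902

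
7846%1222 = 514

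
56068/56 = 14017/14=1001.21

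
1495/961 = 1 + 534/961 = 1.56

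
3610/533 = 6+412/533= 6.77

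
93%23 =1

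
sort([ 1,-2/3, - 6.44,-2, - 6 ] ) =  [-6.44,-6,  -  2,-2/3, 1 ]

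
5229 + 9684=14913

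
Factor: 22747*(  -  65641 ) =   -  23^2 *41^1*43^1*1601^1  =  - 1493135827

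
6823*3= 20469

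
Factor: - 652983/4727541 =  - 7^( - 1)*13^ ( - 1 ) *17317^( - 1 )*217661^1  =  - 217661/1575847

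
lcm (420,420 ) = 420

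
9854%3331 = 3192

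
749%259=231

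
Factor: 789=3^1*263^1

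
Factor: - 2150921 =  -37^1 *61^1*953^1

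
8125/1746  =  8125/1746 = 4.65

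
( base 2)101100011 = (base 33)AP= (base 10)355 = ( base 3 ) 111011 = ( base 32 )b3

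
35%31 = 4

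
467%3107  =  467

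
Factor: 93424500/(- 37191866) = -2^1*3^2 * 5^3*13^1*727^(  -  1 )*1597^1 * 25579^( - 1) = - 46712250/18595933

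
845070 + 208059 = 1053129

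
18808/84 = 4702/21 = 223.90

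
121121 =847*143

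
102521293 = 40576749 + 61944544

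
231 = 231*1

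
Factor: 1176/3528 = 3^( - 1 ) = 1/3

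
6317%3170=3147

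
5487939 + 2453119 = 7941058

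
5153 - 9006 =  -  3853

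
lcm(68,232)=3944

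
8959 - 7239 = 1720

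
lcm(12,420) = 420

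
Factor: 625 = 5^4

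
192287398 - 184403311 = 7884087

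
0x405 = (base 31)126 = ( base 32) 105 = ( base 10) 1029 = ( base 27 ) 1b3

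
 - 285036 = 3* (-95012)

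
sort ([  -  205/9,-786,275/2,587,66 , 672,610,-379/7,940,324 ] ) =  [-786, - 379/7, - 205/9, 66,275/2,324,587, 610,  672,940]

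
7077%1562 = 829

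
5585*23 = 128455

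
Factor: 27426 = 2^1 * 3^1*7^1*653^1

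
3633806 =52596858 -48963052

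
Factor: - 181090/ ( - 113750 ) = 5^ ( - 3)*199^1 = 199/125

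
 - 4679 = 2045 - 6724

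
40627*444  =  18038388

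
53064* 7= 371448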